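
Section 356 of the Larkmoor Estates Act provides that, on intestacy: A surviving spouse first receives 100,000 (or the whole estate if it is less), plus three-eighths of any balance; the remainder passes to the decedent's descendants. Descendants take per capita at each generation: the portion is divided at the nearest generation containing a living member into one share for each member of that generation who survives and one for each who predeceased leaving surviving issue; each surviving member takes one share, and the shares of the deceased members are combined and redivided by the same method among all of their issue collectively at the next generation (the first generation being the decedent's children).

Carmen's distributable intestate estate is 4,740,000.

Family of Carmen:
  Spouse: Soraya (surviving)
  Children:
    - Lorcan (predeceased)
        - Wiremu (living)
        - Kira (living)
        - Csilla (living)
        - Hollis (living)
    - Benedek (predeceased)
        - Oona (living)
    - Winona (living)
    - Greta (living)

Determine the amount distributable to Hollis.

Hollis receives 290,000.

Soraya first takes 100,000, leaving a balance of 4,640,000. Soraya then takes three-eighths of the balance (1,740,000), for a total of 1,840,000. The remaining 2,900,000 passes to the descendants.
The descendants' portion (2,900,000) is divided at the children's generation into 4 shares of 725,000. Winona and Greta each take 725,000. The 2 shares of the deceased (Lorcan and Benedek) are combined into a pool of 1,450,000.
That pool (1,450,000) is divided at the grandchildren's generation equally among Wiremu, Kira, Csilla, Hollis, and Oona: 290,000 each.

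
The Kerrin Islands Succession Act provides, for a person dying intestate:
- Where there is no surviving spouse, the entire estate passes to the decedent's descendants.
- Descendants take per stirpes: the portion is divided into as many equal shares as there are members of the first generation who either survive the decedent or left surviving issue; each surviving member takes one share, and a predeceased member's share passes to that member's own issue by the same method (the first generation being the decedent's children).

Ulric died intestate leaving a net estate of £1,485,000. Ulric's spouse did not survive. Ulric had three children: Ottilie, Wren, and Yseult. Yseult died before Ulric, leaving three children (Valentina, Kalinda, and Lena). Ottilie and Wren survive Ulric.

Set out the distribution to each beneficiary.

The entire £1,485,000 passes to the descendants.
That amount (£1,485,000) is divided into 3 shares of £495,000: Ottilie and Wren each take £495,000; Yseult's £495,000 share passes to Yseult's issue.
Yseult's share (£495,000) is divided into 3 shares of £165,000: Valentina, Kalinda, and Lena each take £165,000.

Ottilie: £495,000; Wren: £495,000; Valentina: £165,000; Kalinda: £165,000; Lena: £165,000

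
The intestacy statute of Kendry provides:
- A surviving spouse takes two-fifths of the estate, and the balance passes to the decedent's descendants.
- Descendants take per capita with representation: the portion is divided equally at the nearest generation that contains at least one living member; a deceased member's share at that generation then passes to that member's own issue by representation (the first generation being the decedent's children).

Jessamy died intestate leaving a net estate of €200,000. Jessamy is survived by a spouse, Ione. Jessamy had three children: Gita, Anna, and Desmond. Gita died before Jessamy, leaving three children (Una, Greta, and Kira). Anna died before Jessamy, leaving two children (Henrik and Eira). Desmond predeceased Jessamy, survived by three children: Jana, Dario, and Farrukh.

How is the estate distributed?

Ione takes two-fifths of €200,000 = €80,000. The remaining €120,000 passes to the descendants.
No child survives, so the initial division is made at the grandchildren's generation.
The descendants' portion (€120,000) is divided into 8 shares of €15,000: Una, Greta, Kira, Henrik, Eira, Jana, Dario, and Farrukh each take €15,000.

Ione: €80,000; Una: €15,000; Greta: €15,000; Kira: €15,000; Henrik: €15,000; Eira: €15,000; Jana: €15,000; Dario: €15,000; Farrukh: €15,000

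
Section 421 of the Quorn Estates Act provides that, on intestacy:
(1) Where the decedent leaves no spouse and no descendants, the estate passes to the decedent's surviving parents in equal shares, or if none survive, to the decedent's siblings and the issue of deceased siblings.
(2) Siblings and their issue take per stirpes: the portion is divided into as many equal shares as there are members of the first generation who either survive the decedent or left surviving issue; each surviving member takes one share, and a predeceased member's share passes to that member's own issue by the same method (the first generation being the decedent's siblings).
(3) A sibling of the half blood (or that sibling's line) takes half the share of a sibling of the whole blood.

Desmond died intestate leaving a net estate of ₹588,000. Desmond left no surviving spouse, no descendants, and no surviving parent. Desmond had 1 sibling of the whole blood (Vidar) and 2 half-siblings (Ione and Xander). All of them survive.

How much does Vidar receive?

Vidar receives ₹294,000.

The entire ₹588,000 passes to the siblings and their issue.
Counting each half-blood sibling's line as half a unit, there are 2 units in ₹588,000, so one unit is ₹294,000. Whole-blood lines (Vidar) take ₹294,000 each; half-blood lines (Ione and Xander) take ₹147,000 each.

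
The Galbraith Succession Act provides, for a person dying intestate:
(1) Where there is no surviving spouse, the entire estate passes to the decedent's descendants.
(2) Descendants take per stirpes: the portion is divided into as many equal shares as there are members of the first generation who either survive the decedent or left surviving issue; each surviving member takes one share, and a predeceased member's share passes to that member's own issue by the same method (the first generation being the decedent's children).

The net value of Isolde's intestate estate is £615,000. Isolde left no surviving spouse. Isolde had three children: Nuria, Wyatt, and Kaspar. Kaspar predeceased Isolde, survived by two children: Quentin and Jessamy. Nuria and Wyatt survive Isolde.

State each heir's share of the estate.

Nuria: £205,000; Wyatt: £205,000; Quentin: £102,500; Jessamy: £102,500

The entire £615,000 passes to the descendants.
That amount (£615,000) is divided into 3 shares of £205,000: Nuria and Wyatt each take £205,000; Kaspar's £205,000 share passes to Kaspar's issue.
Kaspar's share (£205,000) is divided into 2 shares of £102,500: Quentin and Jessamy each take £102,500.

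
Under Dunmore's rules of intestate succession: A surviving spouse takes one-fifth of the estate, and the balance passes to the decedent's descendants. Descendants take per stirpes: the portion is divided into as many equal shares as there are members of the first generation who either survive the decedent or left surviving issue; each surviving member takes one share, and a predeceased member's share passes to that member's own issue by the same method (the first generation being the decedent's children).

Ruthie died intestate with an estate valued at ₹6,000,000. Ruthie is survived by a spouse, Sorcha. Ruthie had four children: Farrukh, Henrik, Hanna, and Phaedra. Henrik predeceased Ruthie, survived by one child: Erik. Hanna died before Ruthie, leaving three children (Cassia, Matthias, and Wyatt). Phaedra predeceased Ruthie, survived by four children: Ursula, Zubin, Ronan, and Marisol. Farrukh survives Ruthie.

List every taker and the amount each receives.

Sorcha: ₹1,200,000; Farrukh: ₹1,200,000; Erik: ₹1,200,000; Cassia: ₹400,000; Matthias: ₹400,000; Wyatt: ₹400,000; Ursula: ₹300,000; Zubin: ₹300,000; Ronan: ₹300,000; Marisol: ₹300,000

Sorcha takes one-fifth of ₹6,000,000 = ₹1,200,000. The remaining ₹4,800,000 passes to the descendants.
The descendants' portion (₹4,800,000) is divided into 4 shares of ₹1,200,000: Farrukh takes ₹1,200,000; Henrik's ₹1,200,000 share passes to Henrik's issue; Hanna's ₹1,200,000 share passes to Hanna's issue; Phaedra's ₹1,200,000 share passes to Phaedra's issue.
Henrik's share (₹1,200,000) passes entirely to Erik.
Hanna's share (₹1,200,000) is divided into 3 shares of ₹400,000: Cassia, Matthias, and Wyatt each take ₹400,000.
Phaedra's share (₹1,200,000) is divided into 4 shares of ₹300,000: Ursula, Zubin, Ronan, and Marisol each take ₹300,000.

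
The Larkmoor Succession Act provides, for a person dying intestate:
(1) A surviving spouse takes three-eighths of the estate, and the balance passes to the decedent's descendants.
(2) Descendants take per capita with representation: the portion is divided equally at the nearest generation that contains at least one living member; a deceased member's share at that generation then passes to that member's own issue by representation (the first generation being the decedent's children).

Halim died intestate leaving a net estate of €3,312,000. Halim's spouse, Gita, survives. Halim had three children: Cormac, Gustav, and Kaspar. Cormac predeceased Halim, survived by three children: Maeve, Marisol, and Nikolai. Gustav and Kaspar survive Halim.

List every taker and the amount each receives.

Gita: €1,242,000; Maeve: €230,000; Marisol: €230,000; Nikolai: €230,000; Gustav: €690,000; Kaspar: €690,000

Gita takes three-eighths of €3,312,000 = €1,242,000. The remaining €2,070,000 passes to the descendants.
The descendants' portion (€2,070,000) is divided into 3 shares of €690,000: Gustav and Kaspar each take €690,000; Cormac's €690,000 share passes to Cormac's issue.
Cormac's share (€690,000) is divided into 3 shares of €230,000: Maeve, Marisol, and Nikolai each take €230,000.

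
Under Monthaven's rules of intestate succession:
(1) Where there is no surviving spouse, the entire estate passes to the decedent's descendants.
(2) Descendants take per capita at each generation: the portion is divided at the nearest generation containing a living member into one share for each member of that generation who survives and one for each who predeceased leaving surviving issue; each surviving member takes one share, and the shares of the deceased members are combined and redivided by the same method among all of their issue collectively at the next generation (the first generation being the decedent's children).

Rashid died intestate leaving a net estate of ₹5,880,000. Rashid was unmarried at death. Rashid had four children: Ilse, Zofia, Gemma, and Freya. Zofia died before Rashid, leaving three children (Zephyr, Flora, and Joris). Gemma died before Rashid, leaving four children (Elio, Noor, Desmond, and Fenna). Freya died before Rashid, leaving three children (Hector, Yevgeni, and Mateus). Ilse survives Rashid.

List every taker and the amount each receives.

The entire ₹5,880,000 passes to the descendants.
That amount (₹5,880,000) is divided at the children's generation into 4 shares of ₹1,470,000. Ilse takes ₹1,470,000. The 3 shares of the deceased (Zofia, Gemma, and Freya) are combined into a pool of ₹4,410,000.
That pool (₹4,410,000) is divided at the grandchildren's generation equally among Zephyr, Flora, Joris, Elio, Noor, Desmond, Fenna, Hector, Yevgeni, and Mateus: ₹441,000 each.

Ilse: ₹1,470,000; Zephyr: ₹441,000; Flora: ₹441,000; Joris: ₹441,000; Elio: ₹441,000; Noor: ₹441,000; Desmond: ₹441,000; Fenna: ₹441,000; Hector: ₹441,000; Yevgeni: ₹441,000; Mateus: ₹441,000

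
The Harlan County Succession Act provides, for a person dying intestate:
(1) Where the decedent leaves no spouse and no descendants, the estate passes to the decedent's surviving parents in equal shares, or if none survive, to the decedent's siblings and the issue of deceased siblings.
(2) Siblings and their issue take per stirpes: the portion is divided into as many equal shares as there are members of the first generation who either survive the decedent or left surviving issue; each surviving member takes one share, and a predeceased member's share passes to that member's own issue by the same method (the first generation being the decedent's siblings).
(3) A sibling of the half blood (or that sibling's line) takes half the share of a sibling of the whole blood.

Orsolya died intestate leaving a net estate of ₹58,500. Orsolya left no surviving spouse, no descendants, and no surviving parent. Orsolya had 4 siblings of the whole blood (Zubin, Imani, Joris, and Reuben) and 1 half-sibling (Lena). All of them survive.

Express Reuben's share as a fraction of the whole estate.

Reuben receives 2/9 of the estate.

The entire ₹58,500 passes to the siblings and their issue.
Counting each half-blood sibling's line as half a unit, there are 9/2 units in ₹58,500, so one unit is ₹13,000. Whole-blood lines (Zubin, Imani, Joris, and Reuben) take ₹13,000 each; half-blood lines (Lena) take ₹6,500 each.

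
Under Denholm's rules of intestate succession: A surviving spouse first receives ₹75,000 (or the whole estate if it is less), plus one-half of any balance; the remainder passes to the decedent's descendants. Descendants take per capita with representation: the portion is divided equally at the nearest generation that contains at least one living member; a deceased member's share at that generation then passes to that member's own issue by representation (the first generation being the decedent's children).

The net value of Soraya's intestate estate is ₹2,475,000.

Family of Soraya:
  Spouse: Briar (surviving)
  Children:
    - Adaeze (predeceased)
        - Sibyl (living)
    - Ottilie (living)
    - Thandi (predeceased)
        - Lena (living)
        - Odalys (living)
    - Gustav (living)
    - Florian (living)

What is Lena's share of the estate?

Briar first takes ₹75,000, leaving a balance of ₹2,400,000. Briar then takes one-half of the balance (₹1,200,000), for a total of ₹1,275,000. The remaining ₹1,200,000 passes to the descendants.
The descendants' portion (₹1,200,000) is divided into 5 shares of ₹240,000: Ottilie, Gustav, and Florian each take ₹240,000; Adaeze's ₹240,000 share passes to Adaeze's issue; Thandi's ₹240,000 share passes to Thandi's issue.
Adaeze's share (₹240,000) passes entirely to Sibyl.
Thandi's share (₹240,000) is divided into 2 shares of ₹120,000: Lena and Odalys each take ₹120,000.

Lena receives ₹120,000.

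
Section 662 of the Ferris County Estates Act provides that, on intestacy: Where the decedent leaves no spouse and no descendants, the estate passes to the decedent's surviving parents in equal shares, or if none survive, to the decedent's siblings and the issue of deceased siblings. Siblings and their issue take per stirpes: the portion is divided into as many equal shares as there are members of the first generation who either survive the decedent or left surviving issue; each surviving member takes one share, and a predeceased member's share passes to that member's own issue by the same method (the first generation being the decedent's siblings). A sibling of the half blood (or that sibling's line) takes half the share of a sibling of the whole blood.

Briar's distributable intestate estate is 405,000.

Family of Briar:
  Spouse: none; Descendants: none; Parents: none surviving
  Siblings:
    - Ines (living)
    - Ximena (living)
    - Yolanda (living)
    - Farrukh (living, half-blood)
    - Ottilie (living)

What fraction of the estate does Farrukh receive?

Farrukh receives 1/9 of the estate.

The entire 405,000 passes to the siblings and their issue.
Counting each half-blood sibling's line as half a unit, there are 9/2 units in 405,000, so one unit is 90,000. Whole-blood lines (Ines, Ximena, Yolanda, and Ottilie) take 90,000 each; half-blood lines (Farrukh) take 45,000 each.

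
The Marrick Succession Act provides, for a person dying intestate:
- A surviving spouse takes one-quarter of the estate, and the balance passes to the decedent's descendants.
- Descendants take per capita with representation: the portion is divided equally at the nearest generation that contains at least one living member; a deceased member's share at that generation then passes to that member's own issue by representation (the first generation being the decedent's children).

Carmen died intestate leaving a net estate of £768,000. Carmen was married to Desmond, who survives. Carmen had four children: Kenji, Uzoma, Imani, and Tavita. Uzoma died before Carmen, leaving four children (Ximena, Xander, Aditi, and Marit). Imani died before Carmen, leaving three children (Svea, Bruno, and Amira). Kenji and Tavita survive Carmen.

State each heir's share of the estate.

Desmond takes one-quarter of £768,000 = £192,000. The remaining £576,000 passes to the descendants.
The descendants' portion (£576,000) is divided into 4 shares of £144,000: Kenji and Tavita each take £144,000; Uzoma's £144,000 share passes to Uzoma's issue; Imani's £144,000 share passes to Imani's issue.
Uzoma's share (£144,000) is divided into 4 shares of £36,000: Ximena, Xander, Aditi, and Marit each take £36,000.
Imani's share (£144,000) is divided into 3 shares of £48,000: Svea, Bruno, and Amira each take £48,000.

Desmond: £192,000; Kenji: £144,000; Ximena: £36,000; Xander: £36,000; Aditi: £36,000; Marit: £36,000; Svea: £48,000; Bruno: £48,000; Amira: £48,000; Tavita: £144,000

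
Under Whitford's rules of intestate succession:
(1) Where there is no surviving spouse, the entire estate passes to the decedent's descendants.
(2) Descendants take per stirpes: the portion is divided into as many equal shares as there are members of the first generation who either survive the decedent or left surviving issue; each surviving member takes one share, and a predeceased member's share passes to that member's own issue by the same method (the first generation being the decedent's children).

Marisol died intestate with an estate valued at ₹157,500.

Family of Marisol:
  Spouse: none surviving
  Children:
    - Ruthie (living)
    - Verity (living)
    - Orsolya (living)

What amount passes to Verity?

Verity receives ₹52,500.

The entire ₹157,500 passes to the descendants.
That amount (₹157,500) is divided into 3 shares of ₹52,500: Ruthie, Verity, and Orsolya each take ₹52,500.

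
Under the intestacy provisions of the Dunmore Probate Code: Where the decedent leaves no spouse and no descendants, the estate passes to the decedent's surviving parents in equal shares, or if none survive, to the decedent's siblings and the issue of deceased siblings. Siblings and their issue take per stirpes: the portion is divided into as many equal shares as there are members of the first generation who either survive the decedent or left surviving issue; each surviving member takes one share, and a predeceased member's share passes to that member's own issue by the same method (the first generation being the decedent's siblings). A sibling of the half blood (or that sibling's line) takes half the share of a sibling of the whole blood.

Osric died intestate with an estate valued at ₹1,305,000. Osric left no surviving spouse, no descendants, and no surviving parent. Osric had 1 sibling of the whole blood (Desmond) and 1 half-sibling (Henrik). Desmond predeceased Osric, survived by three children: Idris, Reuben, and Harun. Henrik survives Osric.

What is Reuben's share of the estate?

The entire ₹1,305,000 passes to the siblings and their issue.
Counting each half-blood sibling's line as half a unit, there are 3/2 units in ₹1,305,000, so one unit is ₹870,000. Whole-blood lines (Desmond) take ₹870,000 each; half-blood lines (Henrik) take ₹435,000 each.
Desmond's share (₹870,000) is divided into 3 shares of ₹290,000: Idris, Reuben, and Harun each take ₹290,000.

Reuben receives ₹290,000.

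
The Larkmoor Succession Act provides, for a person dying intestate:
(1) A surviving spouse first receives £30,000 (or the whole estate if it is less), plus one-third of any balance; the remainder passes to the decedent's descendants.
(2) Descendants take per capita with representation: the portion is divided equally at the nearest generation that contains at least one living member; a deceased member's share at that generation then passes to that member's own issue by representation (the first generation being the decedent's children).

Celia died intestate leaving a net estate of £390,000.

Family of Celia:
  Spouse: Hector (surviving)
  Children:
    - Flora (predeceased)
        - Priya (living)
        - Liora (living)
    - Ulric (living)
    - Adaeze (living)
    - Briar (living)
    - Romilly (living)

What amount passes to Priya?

Priya receives £24,000.

Hector first takes £30,000, leaving a balance of £360,000. Hector then takes one-third of the balance (£120,000), for a total of £150,000. The remaining £240,000 passes to the descendants.
The descendants' portion (£240,000) is divided into 5 shares of £48,000: Ulric, Adaeze, Briar, and Romilly each take £48,000; Flora's £48,000 share passes to Flora's issue.
Flora's share (£48,000) is divided into 2 shares of £24,000: Priya and Liora each take £24,000.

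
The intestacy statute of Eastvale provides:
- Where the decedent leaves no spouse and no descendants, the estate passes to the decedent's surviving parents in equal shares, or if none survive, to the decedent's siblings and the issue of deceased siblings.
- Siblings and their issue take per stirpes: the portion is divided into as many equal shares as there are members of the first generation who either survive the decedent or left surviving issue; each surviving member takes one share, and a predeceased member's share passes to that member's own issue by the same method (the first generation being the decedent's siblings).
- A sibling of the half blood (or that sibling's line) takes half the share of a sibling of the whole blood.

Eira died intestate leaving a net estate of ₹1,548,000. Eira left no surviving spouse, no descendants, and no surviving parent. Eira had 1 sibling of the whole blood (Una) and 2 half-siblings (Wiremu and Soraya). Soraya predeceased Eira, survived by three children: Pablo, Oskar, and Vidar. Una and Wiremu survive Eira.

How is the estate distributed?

Una: ₹774,000; Wiremu: ₹387,000; Pablo: ₹129,000; Oskar: ₹129,000; Vidar: ₹129,000

The entire ₹1,548,000 passes to the siblings and their issue.
Counting each half-blood sibling's line as half a unit, there are 2 units in ₹1,548,000, so one unit is ₹774,000. Whole-blood lines (Una) take ₹774,000 each; half-blood lines (Wiremu and Soraya) take ₹387,000 each.
Soraya's share (₹387,000) is divided into 3 shares of ₹129,000: Pablo, Oskar, and Vidar each take ₹129,000.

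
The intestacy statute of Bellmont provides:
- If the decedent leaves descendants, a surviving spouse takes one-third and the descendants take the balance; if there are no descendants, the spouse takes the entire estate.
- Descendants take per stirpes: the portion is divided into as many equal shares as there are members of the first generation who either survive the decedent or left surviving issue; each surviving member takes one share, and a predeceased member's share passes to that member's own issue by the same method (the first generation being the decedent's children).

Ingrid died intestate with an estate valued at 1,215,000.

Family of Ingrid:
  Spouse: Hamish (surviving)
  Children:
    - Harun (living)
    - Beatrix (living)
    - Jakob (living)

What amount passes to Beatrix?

Beatrix receives 270,000.

Hamish takes one-third of 1,215,000 = 405,000. The remaining 810,000 passes to the descendants.
The descendants' portion (810,000) is divided into 3 shares of 270,000: Harun, Beatrix, and Jakob each take 270,000.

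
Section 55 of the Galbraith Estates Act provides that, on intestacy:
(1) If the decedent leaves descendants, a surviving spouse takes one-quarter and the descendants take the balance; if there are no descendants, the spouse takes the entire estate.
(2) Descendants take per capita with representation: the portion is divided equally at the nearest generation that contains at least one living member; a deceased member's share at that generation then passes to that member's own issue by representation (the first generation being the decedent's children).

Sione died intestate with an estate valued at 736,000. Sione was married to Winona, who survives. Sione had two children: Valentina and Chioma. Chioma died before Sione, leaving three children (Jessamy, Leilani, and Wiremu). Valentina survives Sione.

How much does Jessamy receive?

Jessamy receives 92,000.

Winona takes one-quarter of 736,000 = 184,000. The remaining 552,000 passes to the descendants.
The descendants' portion (552,000) is divided into 2 shares of 276,000: Valentina takes 276,000; Chioma's 276,000 share passes to Chioma's issue.
Chioma's share (276,000) is divided into 3 shares of 92,000: Jessamy, Leilani, and Wiremu each take 92,000.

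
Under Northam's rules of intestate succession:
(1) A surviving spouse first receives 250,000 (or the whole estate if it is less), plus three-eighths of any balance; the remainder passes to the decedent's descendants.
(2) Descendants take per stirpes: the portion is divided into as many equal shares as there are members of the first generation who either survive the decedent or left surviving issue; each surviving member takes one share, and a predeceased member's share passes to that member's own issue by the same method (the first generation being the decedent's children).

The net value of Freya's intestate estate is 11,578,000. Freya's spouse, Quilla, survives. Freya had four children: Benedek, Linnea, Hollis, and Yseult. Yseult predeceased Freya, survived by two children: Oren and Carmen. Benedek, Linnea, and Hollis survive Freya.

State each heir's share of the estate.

Quilla first takes 250,000, leaving a balance of 11,328,000. Quilla then takes three-eighths of the balance (4,248,000), for a total of 4,498,000. The remaining 7,080,000 passes to the descendants.
The descendants' portion (7,080,000) is divided into 4 shares of 1,770,000: Benedek, Linnea, and Hollis each take 1,770,000; Yseult's 1,770,000 share passes to Yseult's issue.
Yseult's share (1,770,000) is divided into 2 shares of 885,000: Oren and Carmen each take 885,000.

Quilla: 4,498,000; Benedek: 1,770,000; Linnea: 1,770,000; Hollis: 1,770,000; Oren: 885,000; Carmen: 885,000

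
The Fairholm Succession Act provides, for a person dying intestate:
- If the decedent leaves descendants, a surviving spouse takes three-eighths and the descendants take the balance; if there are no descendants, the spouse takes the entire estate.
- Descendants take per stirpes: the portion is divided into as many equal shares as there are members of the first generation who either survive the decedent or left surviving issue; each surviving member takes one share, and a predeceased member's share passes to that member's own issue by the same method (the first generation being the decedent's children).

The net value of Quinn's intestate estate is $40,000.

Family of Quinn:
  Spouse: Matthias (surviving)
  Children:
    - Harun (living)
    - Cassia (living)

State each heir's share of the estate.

Matthias takes three-eighths of $40,000 = $15,000. The remaining $25,000 passes to the descendants.
The descendants' portion ($25,000) is divided into 2 shares of $12,500: Harun and Cassia each take $12,500.

Matthias: $15,000; Harun: $12,500; Cassia: $12,500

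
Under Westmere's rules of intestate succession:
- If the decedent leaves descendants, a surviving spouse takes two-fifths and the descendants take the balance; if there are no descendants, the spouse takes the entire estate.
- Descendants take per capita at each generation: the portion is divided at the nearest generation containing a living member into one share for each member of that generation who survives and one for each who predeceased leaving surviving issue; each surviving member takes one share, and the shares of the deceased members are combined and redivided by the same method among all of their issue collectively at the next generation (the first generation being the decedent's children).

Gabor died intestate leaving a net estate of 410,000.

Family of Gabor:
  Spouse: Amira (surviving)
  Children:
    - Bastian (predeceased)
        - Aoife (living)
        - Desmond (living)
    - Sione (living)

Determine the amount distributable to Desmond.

Amira takes two-fifths of 410,000 = 164,000. The remaining 246,000 passes to the descendants.
The descendants' portion (246,000) is divided at the children's generation into 2 shares of 123,000. Sione takes 123,000. The remaining share for the deceased Bastian (123,000) is carried to the next generation.
That pool (123,000) is divided at the grandchildren's generation equally among Aoife and Desmond: 61,500 each.

Desmond receives 61,500.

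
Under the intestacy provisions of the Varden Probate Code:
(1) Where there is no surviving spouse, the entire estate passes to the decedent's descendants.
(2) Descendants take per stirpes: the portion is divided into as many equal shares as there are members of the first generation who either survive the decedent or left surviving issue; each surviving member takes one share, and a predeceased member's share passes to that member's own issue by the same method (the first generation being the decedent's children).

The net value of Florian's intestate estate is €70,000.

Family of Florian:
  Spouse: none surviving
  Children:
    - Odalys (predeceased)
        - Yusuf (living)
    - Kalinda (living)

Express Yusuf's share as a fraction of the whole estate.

Yusuf receives 1/2 of the estate.

The entire €70,000 passes to the descendants.
That amount (€70,000) is divided into 2 shares of €35,000: Kalinda takes €35,000; Odalys's €35,000 share passes to Odalys's issue.
Odalys's share (€35,000) passes entirely to Yusuf.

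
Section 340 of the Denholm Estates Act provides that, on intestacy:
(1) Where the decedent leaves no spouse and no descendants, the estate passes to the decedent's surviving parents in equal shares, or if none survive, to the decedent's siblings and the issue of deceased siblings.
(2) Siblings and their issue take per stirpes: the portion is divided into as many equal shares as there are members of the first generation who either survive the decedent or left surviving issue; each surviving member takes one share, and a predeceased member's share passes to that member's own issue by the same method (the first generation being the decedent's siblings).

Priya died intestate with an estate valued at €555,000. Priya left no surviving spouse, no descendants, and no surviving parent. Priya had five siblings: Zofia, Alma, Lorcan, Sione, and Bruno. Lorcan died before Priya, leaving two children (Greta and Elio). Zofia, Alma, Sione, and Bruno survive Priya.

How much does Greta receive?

The entire €555,000 passes to the siblings and their issue.
That amount (€555,000) is divided into 5 shares of €111,000: Zofia, Alma, Sione, and Bruno each take €111,000; Lorcan's €111,000 share passes to Lorcan's issue.
Lorcan's share (€111,000) is divided into 2 shares of €55,500: Greta and Elio each take €55,500.

Greta receives €55,500.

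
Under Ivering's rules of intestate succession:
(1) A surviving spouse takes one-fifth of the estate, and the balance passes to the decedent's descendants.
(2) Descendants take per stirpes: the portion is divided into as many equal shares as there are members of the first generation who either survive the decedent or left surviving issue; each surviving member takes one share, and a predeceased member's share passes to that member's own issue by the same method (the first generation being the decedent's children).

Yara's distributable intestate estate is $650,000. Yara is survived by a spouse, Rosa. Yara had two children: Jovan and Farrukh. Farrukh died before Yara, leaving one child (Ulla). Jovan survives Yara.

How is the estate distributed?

Rosa: $130,000; Jovan: $260,000; Ulla: $260,000

Rosa takes one-fifth of $650,000 = $130,000. The remaining $520,000 passes to the descendants.
The descendants' portion ($520,000) is divided into 2 shares of $260,000: Jovan takes $260,000; Farrukh's $260,000 share passes to Farrukh's issue.
Farrukh's share ($260,000) passes entirely to Ulla.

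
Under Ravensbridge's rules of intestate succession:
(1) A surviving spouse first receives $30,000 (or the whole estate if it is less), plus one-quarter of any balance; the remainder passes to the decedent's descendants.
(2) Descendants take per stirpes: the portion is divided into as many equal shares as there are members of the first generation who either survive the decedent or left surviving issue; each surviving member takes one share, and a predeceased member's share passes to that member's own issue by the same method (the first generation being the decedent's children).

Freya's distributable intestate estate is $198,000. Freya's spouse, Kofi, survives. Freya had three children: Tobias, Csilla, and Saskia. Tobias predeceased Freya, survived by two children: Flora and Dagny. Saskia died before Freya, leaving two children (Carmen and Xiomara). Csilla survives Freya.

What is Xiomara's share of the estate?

Kofi first takes $30,000, leaving a balance of $168,000. Kofi then takes one-quarter of the balance ($42,000), for a total of $72,000. The remaining $126,000 passes to the descendants.
The descendants' portion ($126,000) is divided into 3 shares of $42,000: Csilla takes $42,000; Tobias's $42,000 share passes to Tobias's issue; Saskia's $42,000 share passes to Saskia's issue.
Tobias's share ($42,000) is divided into 2 shares of $21,000: Flora and Dagny each take $21,000.
Saskia's share ($42,000) is divided into 2 shares of $21,000: Carmen and Xiomara each take $21,000.

Xiomara receives $21,000.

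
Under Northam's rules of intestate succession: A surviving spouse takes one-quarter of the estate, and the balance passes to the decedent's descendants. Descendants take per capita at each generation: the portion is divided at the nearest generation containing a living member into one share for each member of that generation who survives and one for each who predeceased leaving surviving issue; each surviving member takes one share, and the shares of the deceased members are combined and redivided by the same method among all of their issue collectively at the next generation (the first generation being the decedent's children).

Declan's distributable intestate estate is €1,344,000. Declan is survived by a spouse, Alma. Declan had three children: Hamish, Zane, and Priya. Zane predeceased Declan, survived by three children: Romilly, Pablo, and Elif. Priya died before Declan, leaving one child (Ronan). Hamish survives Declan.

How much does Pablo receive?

Alma takes one-quarter of €1,344,000 = €336,000. The remaining €1,008,000 passes to the descendants.
The descendants' portion (€1,008,000) is divided at the children's generation into 3 shares of €336,000. Hamish takes €336,000. The 2 shares of the deceased (Zane and Priya) are combined into a pool of €672,000.
That pool (€672,000) is divided at the grandchildren's generation equally among Romilly, Pablo, Elif, and Ronan: €168,000 each.

Pablo receives €168,000.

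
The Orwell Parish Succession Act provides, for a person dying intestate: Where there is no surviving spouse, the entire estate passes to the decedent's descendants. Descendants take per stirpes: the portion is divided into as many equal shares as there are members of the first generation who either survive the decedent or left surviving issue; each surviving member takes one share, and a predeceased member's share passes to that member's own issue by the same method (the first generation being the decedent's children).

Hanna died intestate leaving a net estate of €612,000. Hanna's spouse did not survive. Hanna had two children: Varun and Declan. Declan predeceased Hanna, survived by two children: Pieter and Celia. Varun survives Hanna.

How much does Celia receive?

Celia receives €153,000.

The entire €612,000 passes to the descendants.
That amount (€612,000) is divided into 2 shares of €306,000: Varun takes €306,000; Declan's €306,000 share passes to Declan's issue.
Declan's share (€306,000) is divided into 2 shares of €153,000: Pieter and Celia each take €153,000.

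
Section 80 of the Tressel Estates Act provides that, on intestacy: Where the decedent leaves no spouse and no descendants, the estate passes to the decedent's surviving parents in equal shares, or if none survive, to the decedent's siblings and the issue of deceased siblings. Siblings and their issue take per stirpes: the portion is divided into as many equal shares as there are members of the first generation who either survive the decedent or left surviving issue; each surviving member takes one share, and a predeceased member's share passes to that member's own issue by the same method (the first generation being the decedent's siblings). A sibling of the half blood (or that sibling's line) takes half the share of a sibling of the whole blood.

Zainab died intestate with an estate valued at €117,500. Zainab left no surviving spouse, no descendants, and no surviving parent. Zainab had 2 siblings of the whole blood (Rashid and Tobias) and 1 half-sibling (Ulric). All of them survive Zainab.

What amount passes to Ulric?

Ulric receives €23,500.

The entire €117,500 passes to the siblings and their issue.
Counting each half-blood sibling's line as half a unit, there are 5/2 units in €117,500, so one unit is €47,000. Whole-blood lines (Rashid and Tobias) take €47,000 each; half-blood lines (Ulric) take €23,500 each.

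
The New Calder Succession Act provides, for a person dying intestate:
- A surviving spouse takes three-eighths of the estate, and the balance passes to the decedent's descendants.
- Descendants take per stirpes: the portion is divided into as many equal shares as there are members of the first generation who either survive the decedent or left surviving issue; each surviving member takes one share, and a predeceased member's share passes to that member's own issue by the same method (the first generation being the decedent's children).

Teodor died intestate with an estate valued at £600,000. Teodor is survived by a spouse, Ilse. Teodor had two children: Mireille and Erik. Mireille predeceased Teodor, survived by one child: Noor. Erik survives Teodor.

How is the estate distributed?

Ilse takes three-eighths of £600,000 = £225,000. The remaining £375,000 passes to the descendants.
The descendants' portion (£375,000) is divided into 2 shares of £187,500: Erik takes £187,500; Mireille's £187,500 share passes to Mireille's issue.
Mireille's share (£187,500) passes entirely to Noor.

Ilse: £225,000; Noor: £187,500; Erik: £187,500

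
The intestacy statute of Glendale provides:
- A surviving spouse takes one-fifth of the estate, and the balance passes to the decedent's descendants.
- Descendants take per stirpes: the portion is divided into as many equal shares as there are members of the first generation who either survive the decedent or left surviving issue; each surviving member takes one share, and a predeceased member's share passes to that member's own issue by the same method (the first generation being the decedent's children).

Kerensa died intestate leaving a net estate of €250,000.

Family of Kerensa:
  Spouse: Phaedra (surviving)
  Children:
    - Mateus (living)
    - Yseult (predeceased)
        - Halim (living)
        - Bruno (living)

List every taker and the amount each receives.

Phaedra takes one-fifth of €250,000 = €50,000. The remaining €200,000 passes to the descendants.
The descendants' portion (€200,000) is divided into 2 shares of €100,000: Mateus takes €100,000; Yseult's €100,000 share passes to Yseult's issue.
Yseult's share (€100,000) is divided into 2 shares of €50,000: Halim and Bruno each take €50,000.

Phaedra: €50,000; Mateus: €100,000; Halim: €50,000; Bruno: €50,000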